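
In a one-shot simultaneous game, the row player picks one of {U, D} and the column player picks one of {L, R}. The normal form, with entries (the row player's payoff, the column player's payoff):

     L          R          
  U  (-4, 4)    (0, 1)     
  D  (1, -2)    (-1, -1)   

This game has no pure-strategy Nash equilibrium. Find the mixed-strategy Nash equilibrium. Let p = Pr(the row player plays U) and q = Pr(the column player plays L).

The column player's indifference between L and R determines the row player's mixing probability p:
  the column player's payoff from L: p·4 + (1−p)·(-2) = 6p - 2
  the column player's payoff from R: p·1 + (1−p)·(-1) = 2p - 1
  6p - 2 = 2p - 1  ⇒  4p = 1  ⇒  p = 1/4.
Set the row player's expected payoff from U equal to that from D:
  the row player's payoff to U: q·(-4) + (1−q)·0 = -4q
  the row player's payoff to D: q·1 + (1−q)·(-1) = 2q - 1
  -4q = 2q - 1  ⇒  -6q = -1  ⇒  q = 1/6.

p = 1/4, q = 1/6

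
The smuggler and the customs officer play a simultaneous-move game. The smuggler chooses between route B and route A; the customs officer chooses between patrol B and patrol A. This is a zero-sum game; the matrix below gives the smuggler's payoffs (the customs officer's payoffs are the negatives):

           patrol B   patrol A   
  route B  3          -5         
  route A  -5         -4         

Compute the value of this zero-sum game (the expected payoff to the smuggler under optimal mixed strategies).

Set the smuggler's expected payoff from route B equal to that from route A:
  the smuggler's payoff to route B: q·3 + (1−q)·(-5) = 8q - 5
  the smuggler's payoff to route A: q·(-5) + (1−q)·(-4) = -q - 4
  8q - 5 = -q - 4  ⇒  9q = 1  ⇒  q = 1/9.
The value is the smuggler's expected payoff against this mix (using route B): (1/9)·3 + (8/9)·(-5) = -37/9.

v = -37/9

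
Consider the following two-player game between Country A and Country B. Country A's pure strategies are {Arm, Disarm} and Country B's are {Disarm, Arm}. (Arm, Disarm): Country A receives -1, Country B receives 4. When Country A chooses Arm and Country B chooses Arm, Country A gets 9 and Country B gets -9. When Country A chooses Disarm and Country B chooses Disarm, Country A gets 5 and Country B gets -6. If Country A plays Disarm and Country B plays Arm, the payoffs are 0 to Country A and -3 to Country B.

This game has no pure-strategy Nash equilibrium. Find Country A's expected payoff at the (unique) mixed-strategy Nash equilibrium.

In a mixed equilibrium Country A is indifferent between Arm and Disarm; this condition fixes q.
  Country A's payoff from Arm: q·(-1) + (1−q)·9 = -10q + 9
  Country A's payoff from Disarm: q·5 + (1−q)·0 = 5q
  -10q + 9 = 5q  ⇒  -15q = -9  ⇒  q = 3/5.
At equilibrium Country A is indifferent across rows, so Country A's payoff equals the payoff from Arm: (3/5)·(-1) + (2/5)·9 = 3.

3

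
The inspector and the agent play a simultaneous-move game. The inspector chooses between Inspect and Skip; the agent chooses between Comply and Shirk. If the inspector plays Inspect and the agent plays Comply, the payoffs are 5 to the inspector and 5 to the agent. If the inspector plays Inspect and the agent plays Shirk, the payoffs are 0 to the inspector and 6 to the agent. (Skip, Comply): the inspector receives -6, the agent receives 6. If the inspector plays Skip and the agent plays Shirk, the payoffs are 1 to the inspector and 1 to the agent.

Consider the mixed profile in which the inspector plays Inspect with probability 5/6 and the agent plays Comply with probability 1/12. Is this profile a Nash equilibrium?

Check the agent's indifference given the inspector's mix p = 5/6:
  payoff from Comply = 31/6; payoff from Shirk = 31/6 — equal.
Check the inspector's indifference given the agent's mix q = 1/12:
  payoff from Inspect = 5/12; payoff from Skip = 5/12 — equal.
Both players are indifferent, so neither can profitably deviate.

Yes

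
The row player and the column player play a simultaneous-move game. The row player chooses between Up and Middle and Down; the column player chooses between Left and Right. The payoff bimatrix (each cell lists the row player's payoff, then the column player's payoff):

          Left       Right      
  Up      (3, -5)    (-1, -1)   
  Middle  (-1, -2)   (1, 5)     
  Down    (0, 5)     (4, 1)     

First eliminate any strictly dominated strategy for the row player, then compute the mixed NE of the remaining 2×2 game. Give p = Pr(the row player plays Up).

p = 1/2

The row player's strategy Middle is strictly dominated by Down: 0 > -1 and 4 > 1. Eliminate Middle.
In a mixed equilibrium the column player is indifferent between Left and Right; this condition fixes p.
  the column player's payoff to Left: p·(-5) + (1−p)·5 = -10p + 5
  the column player's payoff to Right: p·(-1) + (1−p)·1 = -2p + 1
  -10p + 5 = -2p + 1  ⇒  -8p = -4  ⇒  p = 1/2.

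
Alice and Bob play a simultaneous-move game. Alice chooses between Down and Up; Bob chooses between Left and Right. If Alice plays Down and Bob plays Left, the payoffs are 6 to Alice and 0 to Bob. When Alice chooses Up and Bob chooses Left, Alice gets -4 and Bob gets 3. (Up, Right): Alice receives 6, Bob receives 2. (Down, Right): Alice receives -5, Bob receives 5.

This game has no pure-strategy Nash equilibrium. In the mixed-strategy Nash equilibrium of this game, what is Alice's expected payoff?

In a mixed equilibrium Alice is indifferent between Down and Up; this condition fixes q.
  Alice's payoff to Down: q·6 + (1−q)·(-5) = 11q - 5
  Alice's payoff to Up: q·(-4) + (1−q)·6 = -10q + 6
  11q - 5 = -10q + 6  ⇒  21q = 11  ⇒  q = 11/21.
At equilibrium Alice is indifferent across rows, so Alice's payoff equals the payoff from Down: (11/21)·6 + (10/21)·(-5) = 16/21.

16/21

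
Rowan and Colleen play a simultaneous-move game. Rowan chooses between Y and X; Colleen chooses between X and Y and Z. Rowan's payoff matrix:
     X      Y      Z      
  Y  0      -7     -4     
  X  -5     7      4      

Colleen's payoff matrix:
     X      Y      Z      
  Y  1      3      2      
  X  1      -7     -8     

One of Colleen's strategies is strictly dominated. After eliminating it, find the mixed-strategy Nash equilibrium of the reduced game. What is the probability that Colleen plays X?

q = 14/19

Colleen's strategy Z is strictly dominated by Y: 3 > 2 and -7 > -8. Eliminate Z.
Colleen's mix must leave Rowan indifferent between Y and X.
  Rowan's payoff to Y: q·0 + (1−q)·(-7) = 7q - 7
  Rowan's payoff to X: q·(-5) + (1−q)·7 = -12q + 7
  7q - 7 = -12q + 7  ⇒  19q = 14  ⇒  q = 14/19.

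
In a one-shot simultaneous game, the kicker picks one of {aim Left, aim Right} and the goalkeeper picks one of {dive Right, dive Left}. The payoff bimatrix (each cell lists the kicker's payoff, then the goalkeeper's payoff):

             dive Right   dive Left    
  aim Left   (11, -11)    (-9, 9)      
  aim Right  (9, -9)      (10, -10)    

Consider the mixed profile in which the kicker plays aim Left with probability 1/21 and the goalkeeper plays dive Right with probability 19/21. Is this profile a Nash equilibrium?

Check the goalkeeper's indifference given the kicker's mix p = 1/21:
  payoff from dive Right = -191/21; payoff from dive Left = -191/21 — equal.
Check the kicker's indifference given the goalkeeper's mix q = 19/21:
  payoff from aim Left = 191/21; payoff from aim Right = 191/21 — equal.
Both players are indifferent, so neither can profitably deviate.

Yes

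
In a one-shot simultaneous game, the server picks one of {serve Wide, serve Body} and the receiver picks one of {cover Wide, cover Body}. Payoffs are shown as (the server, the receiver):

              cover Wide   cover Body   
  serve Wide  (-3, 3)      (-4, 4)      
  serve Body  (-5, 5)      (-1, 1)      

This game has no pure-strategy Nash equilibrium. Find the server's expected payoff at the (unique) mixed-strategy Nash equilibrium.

The receiver's mix must leave the server indifferent between serve Wide and serve Body.
  the server's payoff from serve Wide: q·(-3) + (1−q)·(-4) = q - 4
  the server's payoff from serve Body: q·(-5) + (1−q)·(-1) = -4q - 1
  q - 4 = -4q - 1  ⇒  5q = 3  ⇒  q = 3/5.
At equilibrium the server is indifferent across rows, so the server's payoff equals the payoff from serve Wide: (3/5)·(-3) + (2/5)·(-4) = -17/5.

-17/5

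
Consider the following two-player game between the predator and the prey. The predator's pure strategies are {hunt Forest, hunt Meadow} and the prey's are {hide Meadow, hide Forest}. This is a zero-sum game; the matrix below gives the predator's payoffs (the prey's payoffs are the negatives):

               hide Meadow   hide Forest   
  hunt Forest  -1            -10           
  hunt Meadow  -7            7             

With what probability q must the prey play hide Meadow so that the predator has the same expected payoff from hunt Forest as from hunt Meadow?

q = 17/23

For the predator to be willing to mix, the predator must be indifferent between hunt Forest and hunt Meadow, which pins down the prey's mix.
  the predator's expected payoff from hunt Forest: q·(-1) + (1−q)·(-10) = 9q - 10
  the predator's expected payoff from hunt Meadow: q·(-7) + (1−q)·7 = -14q + 7
  9q - 10 = -14q + 7  ⇒  23q = 17  ⇒  q = 17/23.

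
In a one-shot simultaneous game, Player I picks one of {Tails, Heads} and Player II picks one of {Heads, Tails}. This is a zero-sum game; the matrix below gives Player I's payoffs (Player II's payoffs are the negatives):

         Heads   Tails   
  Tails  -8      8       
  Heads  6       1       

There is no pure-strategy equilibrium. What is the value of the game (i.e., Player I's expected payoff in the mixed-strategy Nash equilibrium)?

v = 8/3

Player II's mix must leave Player I indifferent between Tails and Heads.
  Player I's expected payoff from Tails: q·(-8) + (1−q)·8 = -16q + 8
  Player I's expected payoff from Heads: q·6 + (1−q)·1 = 5q + 1
  -16q + 8 = 5q + 1  ⇒  -21q = -7  ⇒  q = 1/3.
The value is Player I's expected payoff against this mix (using Tails): (1/3)·(-8) + (2/3)·8 = 8/3.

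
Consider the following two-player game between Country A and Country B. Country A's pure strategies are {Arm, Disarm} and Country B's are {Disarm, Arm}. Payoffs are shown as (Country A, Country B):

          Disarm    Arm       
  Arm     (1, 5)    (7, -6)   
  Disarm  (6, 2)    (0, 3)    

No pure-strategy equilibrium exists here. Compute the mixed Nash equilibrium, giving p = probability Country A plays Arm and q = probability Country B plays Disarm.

p = 1/12, q = 7/12

In a mixed equilibrium Country B is indifferent between Disarm and Arm; this condition fixes p.
  Country B's payoff to Disarm: p·5 + (1−p)·2 = 3p + 2
  Country B's payoff to Arm: p·(-6) + (1−p)·3 = -9p + 3
  3p + 2 = -9p + 3  ⇒  12p = 1  ⇒  p = 1/12.
Set Country A's expected payoff from Arm equal to that from Disarm:
  Country A's payoff to Arm: q·1 + (1−q)·7 = -6q + 7
  Country A's payoff to Disarm: q·6 + (1−q)·0 = 6q
  -6q + 7 = 6q  ⇒  -12q = -7  ⇒  q = 7/12.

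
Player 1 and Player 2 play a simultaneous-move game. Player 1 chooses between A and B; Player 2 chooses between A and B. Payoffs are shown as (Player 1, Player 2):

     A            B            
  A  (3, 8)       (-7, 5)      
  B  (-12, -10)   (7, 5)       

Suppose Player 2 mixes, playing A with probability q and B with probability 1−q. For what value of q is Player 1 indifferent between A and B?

For Player 1 to be willing to mix, Player 1 must be indifferent between A and B, which pins down Player 2's mix.
  Player 1's expected payoff from A: q·3 + (1−q)·(-7) = 10q - 7
  Player 1's expected payoff from B: q·(-12) + (1−q)·7 = -19q + 7
  10q - 7 = -19q + 7  ⇒  29q = 14  ⇒  q = 14/29.

q = 14/29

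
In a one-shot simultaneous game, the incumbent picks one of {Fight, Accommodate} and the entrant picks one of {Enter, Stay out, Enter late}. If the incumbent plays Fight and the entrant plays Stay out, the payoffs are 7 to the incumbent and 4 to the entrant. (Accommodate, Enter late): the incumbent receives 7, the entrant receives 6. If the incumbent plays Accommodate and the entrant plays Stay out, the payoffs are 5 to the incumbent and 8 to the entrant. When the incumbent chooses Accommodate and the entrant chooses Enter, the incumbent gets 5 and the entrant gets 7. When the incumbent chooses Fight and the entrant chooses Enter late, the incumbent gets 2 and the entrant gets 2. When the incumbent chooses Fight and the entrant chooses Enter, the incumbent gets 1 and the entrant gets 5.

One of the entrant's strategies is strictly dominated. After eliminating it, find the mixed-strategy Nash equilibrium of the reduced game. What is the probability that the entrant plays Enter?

The entrant's strategy Enter late is strictly dominated by Enter: 5 > 2 and 7 > 6. Eliminate Enter late.
Set the incumbent's expected payoff from Fight equal to that from Accommodate:
  the incumbent's payoff to Fight: q·1 + (1−q)·7 = -6q + 7
  the incumbent's payoff to Accommodate: q·5 + (1−q)·5 = 5
  -6q + 7 = 5  ⇒  -6q = -2  ⇒  q = 1/3.

q = 1/3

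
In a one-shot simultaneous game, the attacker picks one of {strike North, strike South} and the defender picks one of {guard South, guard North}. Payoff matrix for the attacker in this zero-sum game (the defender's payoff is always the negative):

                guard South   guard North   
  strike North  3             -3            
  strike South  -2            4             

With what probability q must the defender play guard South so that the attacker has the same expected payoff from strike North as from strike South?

q = 7/12

Set the attacker's expected payoff from strike North equal to that from strike South:
  the attacker's payoff from strike North: q·3 + (1−q)·(-3) = 6q - 3
  the attacker's payoff from strike South: q·(-2) + (1−q)·4 = -6q + 4
  6q - 3 = -6q + 4  ⇒  12q = 7  ⇒  q = 7/12.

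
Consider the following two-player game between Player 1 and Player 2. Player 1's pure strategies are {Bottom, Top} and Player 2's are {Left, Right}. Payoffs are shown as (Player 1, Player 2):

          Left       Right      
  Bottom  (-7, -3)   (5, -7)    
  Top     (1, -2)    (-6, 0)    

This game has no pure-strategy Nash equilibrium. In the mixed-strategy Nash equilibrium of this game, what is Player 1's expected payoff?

-37/19

Player 2's mix must leave Player 1 indifferent between Bottom and Top.
  Player 1's payoff from Bottom: q·(-7) + (1−q)·5 = -12q + 5
  Player 1's payoff from Top: q·1 + (1−q)·(-6) = 7q - 6
  -12q + 5 = 7q - 6  ⇒  -19q = -11  ⇒  q = 11/19.
At equilibrium Player 1 is indifferent across rows, so Player 1's payoff equals the payoff from Bottom: (11/19)·(-7) + (8/19)·5 = -37/19.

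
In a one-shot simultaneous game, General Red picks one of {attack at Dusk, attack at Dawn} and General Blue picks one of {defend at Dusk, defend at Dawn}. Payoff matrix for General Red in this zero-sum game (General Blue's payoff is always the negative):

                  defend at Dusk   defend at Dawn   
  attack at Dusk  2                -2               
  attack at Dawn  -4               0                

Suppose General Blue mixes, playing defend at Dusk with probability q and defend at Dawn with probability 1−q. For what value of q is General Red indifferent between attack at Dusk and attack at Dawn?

In a mixed equilibrium General Red is indifferent between attack at Dusk and attack at Dawn; this condition fixes q.
  General Red's expected payoff from attack at Dusk: q·2 + (1−q)·(-2) = 4q - 2
  General Red's expected payoff from attack at Dawn: q·(-4) + (1−q)·0 = -4q
  4q - 2 = -4q  ⇒  8q = 2  ⇒  q = 1/4.

q = 1/4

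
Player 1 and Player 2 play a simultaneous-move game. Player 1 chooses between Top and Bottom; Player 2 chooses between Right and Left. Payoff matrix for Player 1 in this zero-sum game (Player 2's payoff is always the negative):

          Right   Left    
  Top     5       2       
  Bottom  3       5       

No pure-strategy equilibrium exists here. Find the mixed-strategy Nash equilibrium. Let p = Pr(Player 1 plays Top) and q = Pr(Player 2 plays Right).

p = 2/5, q = 3/5

Player 2's indifference between Right and Left determines Player 1's mixing probability p:
  Player 2's payoff from Right: p·(-5) + (1−p)·(-3) = -2p - 3
  Player 2's payoff from Left: p·(-2) + (1−p)·(-5) = 3p - 5
  -2p - 3 = 3p - 5  ⇒  -5p = -2  ⇒  p = 2/5.
Set Player 1's expected payoff from Top equal to that from Bottom:
  Player 1's expected payoff from Top: q·5 + (1−q)·2 = 3q + 2
  Player 1's expected payoff from Bottom: q·3 + (1−q)·5 = -2q + 5
  3q + 2 = -2q + 5  ⇒  5q = 3  ⇒  q = 3/5.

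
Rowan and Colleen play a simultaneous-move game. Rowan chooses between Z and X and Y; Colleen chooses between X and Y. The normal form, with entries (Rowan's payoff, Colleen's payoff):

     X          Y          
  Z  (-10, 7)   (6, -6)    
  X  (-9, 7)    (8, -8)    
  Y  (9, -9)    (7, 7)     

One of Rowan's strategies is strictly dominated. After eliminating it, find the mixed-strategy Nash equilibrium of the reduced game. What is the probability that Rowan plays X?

p = 16/31

Rowan's strategy Z is strictly dominated by X: -9 > -10 and 8 > 6. Eliminate Z.
Set Colleen's expected payoff from X equal to that from Y:
  Colleen's payoff from X: p·7 + (1−p)·(-9) = 16p - 9
  Colleen's payoff from Y: p·(-8) + (1−p)·7 = -15p + 7
  16p - 9 = -15p + 7  ⇒  31p = 16  ⇒  p = 16/31.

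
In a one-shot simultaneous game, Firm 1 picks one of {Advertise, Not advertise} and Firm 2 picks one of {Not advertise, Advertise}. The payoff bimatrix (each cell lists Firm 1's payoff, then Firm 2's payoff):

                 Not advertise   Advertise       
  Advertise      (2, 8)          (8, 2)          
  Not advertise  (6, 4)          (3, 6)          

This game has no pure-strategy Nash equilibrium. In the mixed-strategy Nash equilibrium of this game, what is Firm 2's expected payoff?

5

Firm 2's indifference between Not advertise and Advertise determines Firm 1's mixing probability p:
  Firm 2's payoff to Not advertise: p·8 + (1−p)·4 = 4p + 4
  Firm 2's payoff to Advertise: p·2 + (1−p)·6 = -4p + 6
  4p + 4 = -4p + 6  ⇒  8p = 2  ⇒  p = 1/4.
At equilibrium Firm 2 is indifferent across columns, so Firm 2's payoff equals the payoff from Not advertise: (1/4)·8 + (3/4)·4 = 5.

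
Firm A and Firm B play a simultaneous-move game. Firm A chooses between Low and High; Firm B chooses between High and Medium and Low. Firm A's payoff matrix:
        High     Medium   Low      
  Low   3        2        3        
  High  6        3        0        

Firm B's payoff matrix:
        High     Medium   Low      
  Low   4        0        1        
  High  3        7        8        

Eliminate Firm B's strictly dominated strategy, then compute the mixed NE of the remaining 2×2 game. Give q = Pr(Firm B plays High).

q = 1/2

Firm B's strategy Medium is strictly dominated by Low: 1 > 0 and 8 > 7. Eliminate Medium.
Firm B's mix must leave Firm A indifferent between Low and High.
  Firm A's payoff from Low: q·3 + (1−q)·3 = 3
  Firm A's payoff from High: q·6 + (1−q)·0 = 6q
  3 = 6q  ⇒  -6q = -3  ⇒  q = 1/2.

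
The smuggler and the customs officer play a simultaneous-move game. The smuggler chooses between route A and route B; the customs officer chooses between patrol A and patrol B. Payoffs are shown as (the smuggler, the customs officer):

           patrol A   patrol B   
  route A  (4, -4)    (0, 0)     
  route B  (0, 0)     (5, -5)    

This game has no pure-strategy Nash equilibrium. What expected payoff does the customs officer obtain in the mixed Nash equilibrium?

For the customs officer to be willing to mix, the customs officer must be indifferent between patrol A and patrol B, which pins down the smuggler's mix.
  the customs officer's expected payoff from patrol A: p·(-4) + (1−p)·0 = -4p
  the customs officer's expected payoff from patrol B: p·0 + (1−p)·(-5) = 5p - 5
  -4p = 5p - 5  ⇒  -9p = -5  ⇒  p = 5/9.
At equilibrium the customs officer is indifferent across columns, so the customs officer's payoff equals the payoff from patrol A: (5/9)·(-4) + (4/9)·0 = -20/9.

-20/9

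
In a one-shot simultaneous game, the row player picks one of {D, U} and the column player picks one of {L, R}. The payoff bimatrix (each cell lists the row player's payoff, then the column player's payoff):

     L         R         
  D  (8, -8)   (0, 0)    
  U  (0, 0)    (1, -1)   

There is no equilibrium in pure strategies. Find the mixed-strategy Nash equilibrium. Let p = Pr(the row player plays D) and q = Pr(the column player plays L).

In a mixed equilibrium the column player is indifferent between L and R; this condition fixes p.
  the column player's payoff from L: p·(-8) + (1−p)·0 = -8p
  the column player's payoff from R: p·0 + (1−p)·(-1) = p - 1
  -8p = p - 1  ⇒  -9p = -1  ⇒  p = 1/9.
Set the row player's expected payoff from D equal to that from U:
  the row player's expected payoff from D: q·8 + (1−q)·0 = 8q
  the row player's expected payoff from U: q·0 + (1−q)·1 = -q + 1
  8q = -q + 1  ⇒  9q = 1  ⇒  q = 1/9.

p = 1/9, q = 1/9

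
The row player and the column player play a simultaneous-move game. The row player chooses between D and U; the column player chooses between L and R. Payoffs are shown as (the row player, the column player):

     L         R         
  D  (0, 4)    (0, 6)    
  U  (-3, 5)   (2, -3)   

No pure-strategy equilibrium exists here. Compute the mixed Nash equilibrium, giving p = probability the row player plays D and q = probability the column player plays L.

p = 4/5, q = 2/5

For the column player to be willing to mix, the column player must be indifferent between L and R, which pins down the row player's mix.
  the column player's payoff from L: p·4 + (1−p)·5 = -p + 5
  the column player's payoff from R: p·6 + (1−p)·(-3) = 9p - 3
  -p + 5 = 9p - 3  ⇒  -10p = -8  ⇒  p = 4/5.
The row player's indifference between D and U determines the column player's mixing probability q:
  the row player's payoff to D: q·0 + (1−q)·0 = 0
  the row player's payoff to U: q·(-3) + (1−q)·2 = -5q + 2
  0 = -5q + 2  ⇒  5q = 2  ⇒  q = 2/5.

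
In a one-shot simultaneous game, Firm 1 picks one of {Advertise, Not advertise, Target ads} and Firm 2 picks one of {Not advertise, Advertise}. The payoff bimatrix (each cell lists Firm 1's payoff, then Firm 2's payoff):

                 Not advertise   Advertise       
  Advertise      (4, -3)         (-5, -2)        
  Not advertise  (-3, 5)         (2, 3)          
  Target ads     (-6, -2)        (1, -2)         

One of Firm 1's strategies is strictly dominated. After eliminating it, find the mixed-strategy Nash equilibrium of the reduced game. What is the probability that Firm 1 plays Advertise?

Firm 1's strategy Target ads is strictly dominated by Not advertise: -3 > -6 and 2 > 1. Eliminate Target ads.
For Firm 2 to be willing to mix, Firm 2 must be indifferent between Not advertise and Advertise, which pins down Firm 1's mix.
  Firm 2's expected payoff from Not advertise: p·(-3) + (1−p)·5 = -8p + 5
  Firm 2's expected payoff from Advertise: p·(-2) + (1−p)·3 = -5p + 3
  -8p + 5 = -5p + 3  ⇒  -3p = -2  ⇒  p = 2/3.

p = 2/3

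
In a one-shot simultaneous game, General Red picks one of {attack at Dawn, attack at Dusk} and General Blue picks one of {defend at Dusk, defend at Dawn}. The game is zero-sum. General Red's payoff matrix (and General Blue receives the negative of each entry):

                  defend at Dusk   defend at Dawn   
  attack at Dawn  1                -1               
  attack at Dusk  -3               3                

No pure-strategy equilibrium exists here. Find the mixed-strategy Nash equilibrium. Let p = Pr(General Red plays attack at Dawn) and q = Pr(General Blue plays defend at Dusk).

In a mixed equilibrium General Blue is indifferent between defend at Dusk and defend at Dawn; this condition fixes p.
  General Blue's payoff to defend at Dusk: p·(-1) + (1−p)·3 = -4p + 3
  General Blue's payoff to defend at Dawn: p·1 + (1−p)·(-3) = 4p - 3
  -4p + 3 = 4p - 3  ⇒  -8p = -6  ⇒  p = 3/4.
General Blue's mix must leave General Red indifferent between attack at Dawn and attack at Dusk.
  General Red's payoff from attack at Dawn: q·1 + (1−q)·(-1) = 2q - 1
  General Red's payoff from attack at Dusk: q·(-3) + (1−q)·3 = -6q + 3
  2q - 1 = -6q + 3  ⇒  8q = 4  ⇒  q = 1/2.

p = 3/4, q = 1/2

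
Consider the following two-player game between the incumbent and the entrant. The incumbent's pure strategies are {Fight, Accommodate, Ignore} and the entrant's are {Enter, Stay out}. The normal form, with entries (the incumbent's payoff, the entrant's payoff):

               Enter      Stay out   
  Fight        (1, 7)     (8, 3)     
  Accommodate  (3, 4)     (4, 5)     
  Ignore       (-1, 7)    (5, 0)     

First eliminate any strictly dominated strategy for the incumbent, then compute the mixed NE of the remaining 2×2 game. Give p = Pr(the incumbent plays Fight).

The incumbent's strategy Ignore is strictly dominated by Fight: 1 > -1 and 8 > 5. Eliminate Ignore.
For the entrant to be willing to mix, the entrant must be indifferent between Enter and Stay out, which pins down the incumbent's mix.
  the entrant's payoff from Enter: p·7 + (1−p)·4 = 3p + 4
  the entrant's payoff from Stay out: p·3 + (1−p)·5 = -2p + 5
  3p + 4 = -2p + 5  ⇒  5p = 1  ⇒  p = 1/5.

p = 1/5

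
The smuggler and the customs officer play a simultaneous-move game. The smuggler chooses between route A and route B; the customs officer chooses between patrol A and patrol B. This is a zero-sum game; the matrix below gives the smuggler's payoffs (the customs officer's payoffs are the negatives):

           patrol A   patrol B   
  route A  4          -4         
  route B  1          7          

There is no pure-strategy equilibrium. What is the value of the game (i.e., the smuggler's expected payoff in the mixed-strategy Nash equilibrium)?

v = 16/7

In a mixed equilibrium the smuggler is indifferent between route A and route B; this condition fixes q.
  the smuggler's payoff to route A: q·4 + (1−q)·(-4) = 8q - 4
  the smuggler's payoff to route B: q·1 + (1−q)·7 = -6q + 7
  8q - 4 = -6q + 7  ⇒  14q = 11  ⇒  q = 11/14.
The value is the smuggler's expected payoff against this mix (using route A): (11/14)·4 + (3/14)·(-4) = 16/7.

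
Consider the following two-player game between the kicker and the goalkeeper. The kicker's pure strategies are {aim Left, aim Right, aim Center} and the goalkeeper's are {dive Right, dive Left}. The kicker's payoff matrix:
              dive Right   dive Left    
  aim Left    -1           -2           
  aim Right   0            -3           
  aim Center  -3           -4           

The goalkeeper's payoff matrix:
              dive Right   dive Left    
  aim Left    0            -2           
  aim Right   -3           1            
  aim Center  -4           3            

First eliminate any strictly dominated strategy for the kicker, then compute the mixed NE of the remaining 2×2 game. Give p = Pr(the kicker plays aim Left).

The kicker's strategy aim Center is strictly dominated by aim Left: -1 > -3 and -2 > -4. Eliminate aim Center.
Set the goalkeeper's expected payoff from dive Right equal to that from dive Left:
  the goalkeeper's payoff to dive Right: p·0 + (1−p)·(-3) = 3p - 3
  the goalkeeper's payoff to dive Left: p·(-2) + (1−p)·1 = -3p + 1
  3p - 3 = -3p + 1  ⇒  6p = 4  ⇒  p = 2/3.

p = 2/3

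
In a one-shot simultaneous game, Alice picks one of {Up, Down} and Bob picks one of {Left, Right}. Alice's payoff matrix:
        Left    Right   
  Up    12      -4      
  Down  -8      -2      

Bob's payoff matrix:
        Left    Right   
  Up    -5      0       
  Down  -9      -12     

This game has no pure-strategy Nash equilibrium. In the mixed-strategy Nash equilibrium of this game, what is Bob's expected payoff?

Bob's indifference between Left and Right determines Alice's mixing probability p:
  Bob's expected payoff from Left: p·(-5) + (1−p)·(-9) = 4p - 9
  Bob's expected payoff from Right: p·0 + (1−p)·(-12) = 12p - 12
  4p - 9 = 12p - 12  ⇒  -8p = -3  ⇒  p = 3/8.
At equilibrium Bob is indifferent across columns, so Bob's payoff equals the payoff from Left: (3/8)·(-5) + (5/8)·(-9) = -15/2.

-15/2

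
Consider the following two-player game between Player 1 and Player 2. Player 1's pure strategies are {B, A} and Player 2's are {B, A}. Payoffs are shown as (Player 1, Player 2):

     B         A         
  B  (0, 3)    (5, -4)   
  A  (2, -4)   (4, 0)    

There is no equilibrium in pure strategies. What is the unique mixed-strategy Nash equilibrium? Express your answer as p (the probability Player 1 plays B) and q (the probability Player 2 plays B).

p = 4/11, q = 1/3

Player 1's mix must leave Player 2 indifferent between B and A.
  Player 2's expected payoff from B: p·3 + (1−p)·(-4) = 7p - 4
  Player 2's expected payoff from A: p·(-4) + (1−p)·0 = -4p
  7p - 4 = -4p  ⇒  11p = 4  ⇒  p = 4/11.
In a mixed equilibrium Player 1 is indifferent between B and A; this condition fixes q.
  Player 1's payoff to B: q·0 + (1−q)·5 = -5q + 5
  Player 1's payoff to A: q·2 + (1−q)·4 = -2q + 4
  -5q + 5 = -2q + 4  ⇒  -3q = -1  ⇒  q = 1/3.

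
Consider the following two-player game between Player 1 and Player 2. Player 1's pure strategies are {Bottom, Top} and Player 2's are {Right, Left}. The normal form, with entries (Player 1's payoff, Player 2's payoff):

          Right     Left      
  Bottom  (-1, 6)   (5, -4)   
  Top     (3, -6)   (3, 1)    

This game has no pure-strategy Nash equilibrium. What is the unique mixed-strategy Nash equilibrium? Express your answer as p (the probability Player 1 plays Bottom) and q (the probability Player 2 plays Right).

Player 1's mix must leave Player 2 indifferent between Right and Left.
  Player 2's expected payoff from Right: p·6 + (1−p)·(-6) = 12p - 6
  Player 2's expected payoff from Left: p·(-4) + (1−p)·1 = -5p + 1
  12p - 6 = -5p + 1  ⇒  17p = 7  ⇒  p = 7/17.
Player 1's indifference between Bottom and Top determines Player 2's mixing probability q:
  Player 1's payoff to Bottom: q·(-1) + (1−q)·5 = -6q + 5
  Player 1's payoff to Top: q·3 + (1−q)·3 = 3
  -6q + 5 = 3  ⇒  -6q = -2  ⇒  q = 1/3.

p = 7/17, q = 1/3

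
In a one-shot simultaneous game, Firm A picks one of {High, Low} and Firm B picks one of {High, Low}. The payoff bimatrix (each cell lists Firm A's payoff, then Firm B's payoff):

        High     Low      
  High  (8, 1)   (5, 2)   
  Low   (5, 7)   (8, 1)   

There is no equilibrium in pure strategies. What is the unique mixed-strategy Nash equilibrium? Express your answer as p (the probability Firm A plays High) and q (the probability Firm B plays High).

p = 6/7, q = 1/2

In a mixed equilibrium Firm B is indifferent between High and Low; this condition fixes p.
  Firm B's payoff from High: p·1 + (1−p)·7 = -6p + 7
  Firm B's payoff from Low: p·2 + (1−p)·1 = p + 1
  -6p + 7 = p + 1  ⇒  -7p = -6  ⇒  p = 6/7.
Set Firm A's expected payoff from High equal to that from Low:
  Firm A's expected payoff from High: q·8 + (1−q)·5 = 3q + 5
  Firm A's expected payoff from Low: q·5 + (1−q)·8 = -3q + 8
  3q + 5 = -3q + 8  ⇒  6q = 3  ⇒  q = 1/2.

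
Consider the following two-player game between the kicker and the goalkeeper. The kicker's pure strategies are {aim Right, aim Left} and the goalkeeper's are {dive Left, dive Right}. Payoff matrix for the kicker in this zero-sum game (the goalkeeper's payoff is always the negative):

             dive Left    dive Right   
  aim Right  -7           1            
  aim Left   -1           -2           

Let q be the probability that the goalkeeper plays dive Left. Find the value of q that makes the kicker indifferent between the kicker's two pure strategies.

The goalkeeper's mix must leave the kicker indifferent between aim Right and aim Left.
  the kicker's payoff to aim Right: q·(-7) + (1−q)·1 = -8q + 1
  the kicker's payoff to aim Left: q·(-1) + (1−q)·(-2) = q - 2
  -8q + 1 = q - 2  ⇒  -9q = -3  ⇒  q = 1/3.

q = 1/3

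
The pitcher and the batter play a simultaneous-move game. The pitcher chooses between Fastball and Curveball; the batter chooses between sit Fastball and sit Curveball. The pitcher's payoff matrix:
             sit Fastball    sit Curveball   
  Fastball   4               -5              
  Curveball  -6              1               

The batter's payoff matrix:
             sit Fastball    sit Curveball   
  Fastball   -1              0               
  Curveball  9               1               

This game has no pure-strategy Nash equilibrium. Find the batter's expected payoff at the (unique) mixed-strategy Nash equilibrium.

1/9

In a mixed equilibrium the batter is indifferent between sit Fastball and sit Curveball; this condition fixes p.
  the batter's expected payoff from sit Fastball: p·(-1) + (1−p)·9 = -10p + 9
  the batter's expected payoff from sit Curveball: p·0 + (1−p)·1 = -p + 1
  -10p + 9 = -p + 1  ⇒  -9p = -8  ⇒  p = 8/9.
At equilibrium the batter is indifferent across columns, so the batter's payoff equals the payoff from sit Fastball: (8/9)·(-1) + (1/9)·9 = 1/9.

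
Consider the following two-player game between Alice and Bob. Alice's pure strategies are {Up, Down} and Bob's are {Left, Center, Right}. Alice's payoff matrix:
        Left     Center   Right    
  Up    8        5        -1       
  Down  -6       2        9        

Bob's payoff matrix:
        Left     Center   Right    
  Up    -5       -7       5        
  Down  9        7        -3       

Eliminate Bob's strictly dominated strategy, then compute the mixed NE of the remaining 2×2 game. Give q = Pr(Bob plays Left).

q = 5/12

Bob's strategy Center is strictly dominated by Left: -5 > -7 and 9 > 7. Eliminate Center.
In a mixed equilibrium Alice is indifferent between Up and Down; this condition fixes q.
  Alice's payoff from Up: q·8 + (1−q)·(-1) = 9q - 1
  Alice's payoff from Down: q·(-6) + (1−q)·9 = -15q + 9
  9q - 1 = -15q + 9  ⇒  24q = 10  ⇒  q = 5/12.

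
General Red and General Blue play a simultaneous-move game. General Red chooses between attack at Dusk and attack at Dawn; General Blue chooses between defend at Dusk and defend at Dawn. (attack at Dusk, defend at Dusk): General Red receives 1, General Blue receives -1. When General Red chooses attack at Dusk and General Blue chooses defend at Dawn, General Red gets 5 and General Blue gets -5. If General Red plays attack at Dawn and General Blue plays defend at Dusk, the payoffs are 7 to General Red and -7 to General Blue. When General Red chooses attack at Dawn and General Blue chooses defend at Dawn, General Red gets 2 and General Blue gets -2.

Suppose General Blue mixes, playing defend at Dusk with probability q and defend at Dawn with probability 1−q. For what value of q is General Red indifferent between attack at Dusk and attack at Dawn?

q = 1/3

For General Red to be willing to mix, General Red must be indifferent between attack at Dusk and attack at Dawn, which pins down General Blue's mix.
  General Red's payoff from attack at Dusk: q·1 + (1−q)·5 = -4q + 5
  General Red's payoff from attack at Dawn: q·7 + (1−q)·2 = 5q + 2
  -4q + 5 = 5q + 2  ⇒  -9q = -3  ⇒  q = 1/3.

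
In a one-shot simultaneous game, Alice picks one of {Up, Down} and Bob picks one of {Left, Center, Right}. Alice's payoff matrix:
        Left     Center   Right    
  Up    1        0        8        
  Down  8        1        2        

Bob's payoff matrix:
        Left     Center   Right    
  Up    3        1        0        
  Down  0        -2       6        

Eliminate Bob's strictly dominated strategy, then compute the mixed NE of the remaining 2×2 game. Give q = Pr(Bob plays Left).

q = 6/13

Bob's strategy Center is strictly dominated by Left: 3 > 1 and 0 > -2. Eliminate Center.
For Alice to be willing to mix, Alice must be indifferent between Up and Down, which pins down Bob's mix.
  Alice's expected payoff from Up: q·1 + (1−q)·8 = -7q + 8
  Alice's expected payoff from Down: q·8 + (1−q)·2 = 6q + 2
  -7q + 8 = 6q + 2  ⇒  -13q = -6  ⇒  q = 6/13.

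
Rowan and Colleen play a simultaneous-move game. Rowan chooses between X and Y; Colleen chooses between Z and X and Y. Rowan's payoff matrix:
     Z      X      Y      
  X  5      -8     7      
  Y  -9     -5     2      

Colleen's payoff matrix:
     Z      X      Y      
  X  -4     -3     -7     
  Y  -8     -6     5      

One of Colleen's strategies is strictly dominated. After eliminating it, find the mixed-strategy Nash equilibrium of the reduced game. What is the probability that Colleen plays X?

q = 5/8

Colleen's strategy Z is strictly dominated by X: -3 > -4 and -6 > -8. Eliminate Z.
For Rowan to be willing to mix, Rowan must be indifferent between X and Y, which pins down Colleen's mix.
  Rowan's payoff from X: q·(-8) + (1−q)·7 = -15q + 7
  Rowan's payoff from Y: q·(-5) + (1−q)·2 = -7q + 2
  -15q + 7 = -7q + 2  ⇒  -8q = -5  ⇒  q = 5/8.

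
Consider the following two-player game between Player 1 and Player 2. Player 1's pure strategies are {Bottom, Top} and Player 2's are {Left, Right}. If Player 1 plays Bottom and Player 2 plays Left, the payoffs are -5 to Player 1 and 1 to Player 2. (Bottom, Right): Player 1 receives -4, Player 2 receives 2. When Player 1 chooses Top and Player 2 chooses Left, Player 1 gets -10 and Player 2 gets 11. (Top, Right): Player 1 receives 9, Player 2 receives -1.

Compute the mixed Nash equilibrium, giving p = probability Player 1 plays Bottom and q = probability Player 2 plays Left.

p = 12/13, q = 13/18

Player 1's mix must leave Player 2 indifferent between Left and Right.
  Player 2's payoff to Left: p·1 + (1−p)·11 = -10p + 11
  Player 2's payoff to Right: p·2 + (1−p)·(-1) = 3p - 1
  -10p + 11 = 3p - 1  ⇒  -13p = -12  ⇒  p = 12/13.
For Player 1 to be willing to mix, Player 1 must be indifferent between Bottom and Top, which pins down Player 2's mix.
  Player 1's payoff from Bottom: q·(-5) + (1−q)·(-4) = -q - 4
  Player 1's payoff from Top: q·(-10) + (1−q)·9 = -19q + 9
  -q - 4 = -19q + 9  ⇒  18q = 13  ⇒  q = 13/18.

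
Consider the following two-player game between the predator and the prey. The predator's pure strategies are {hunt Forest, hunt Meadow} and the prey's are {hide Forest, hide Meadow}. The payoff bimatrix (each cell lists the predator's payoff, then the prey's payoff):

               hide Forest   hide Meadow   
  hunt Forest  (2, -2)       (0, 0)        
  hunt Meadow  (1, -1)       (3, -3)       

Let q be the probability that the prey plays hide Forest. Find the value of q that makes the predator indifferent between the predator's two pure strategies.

q = 3/4

The predator's indifference between hunt Forest and hunt Meadow determines the prey's mixing probability q:
  the predator's expected payoff from hunt Forest: q·2 + (1−q)·0 = 2q
  the predator's expected payoff from hunt Meadow: q·1 + (1−q)·3 = -2q + 3
  2q = -2q + 3  ⇒  4q = 3  ⇒  q = 3/4.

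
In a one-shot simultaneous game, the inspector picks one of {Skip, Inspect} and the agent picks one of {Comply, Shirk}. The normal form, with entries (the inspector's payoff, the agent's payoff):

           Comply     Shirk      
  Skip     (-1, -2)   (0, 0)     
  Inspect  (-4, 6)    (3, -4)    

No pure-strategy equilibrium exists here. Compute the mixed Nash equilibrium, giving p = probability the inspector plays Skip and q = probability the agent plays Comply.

The agent's indifference between Comply and Shirk determines the inspector's mixing probability p:
  the agent's payoff from Comply: p·(-2) + (1−p)·6 = -8p + 6
  the agent's payoff from Shirk: p·0 + (1−p)·(-4) = 4p - 4
  -8p + 6 = 4p - 4  ⇒  -12p = -10  ⇒  p = 5/6.
The inspector's indifference between Skip and Inspect determines the agent's mixing probability q:
  the inspector's payoff to Skip: q·(-1) + (1−q)·0 = -q
  the inspector's payoff to Inspect: q·(-4) + (1−q)·3 = -7q + 3
  -q = -7q + 3  ⇒  6q = 3  ⇒  q = 1/2.

p = 5/6, q = 1/2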